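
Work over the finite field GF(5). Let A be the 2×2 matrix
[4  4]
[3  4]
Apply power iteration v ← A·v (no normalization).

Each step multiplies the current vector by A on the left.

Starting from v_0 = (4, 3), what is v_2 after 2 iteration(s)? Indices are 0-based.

v_0 = (4, 3).
v_1 = A·v_0 = (3, 4).
v_2 = A·v_1 = (3, 0).

v_2 = (3, 0)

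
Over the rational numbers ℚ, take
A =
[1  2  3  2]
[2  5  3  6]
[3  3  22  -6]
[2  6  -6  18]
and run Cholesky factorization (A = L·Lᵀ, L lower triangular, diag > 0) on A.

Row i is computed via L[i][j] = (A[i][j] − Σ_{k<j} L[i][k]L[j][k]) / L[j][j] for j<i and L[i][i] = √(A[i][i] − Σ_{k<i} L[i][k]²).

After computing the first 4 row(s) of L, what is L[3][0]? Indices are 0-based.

L[3][0] = 2

Step 1: L[0][0] = √(1) = 1.
  L[1][0] = (2) / L[0][0] = 2.
Step 2: L[1][1] = √(1) = 1.
  L[2][0] = (3) / L[0][0] = 3.
  L[2][1] = (-3) / L[1][1] = -3.
Step 3: L[2][2] = √(4) = 2.
  L[3][0] = (2) / L[0][0] = 2.
  L[3][1] = (2) / L[1][1] = 2.
  L[3][2] = (-6) / L[2][2] = -3.
Step 4: L[3][3] = √(1) = 1.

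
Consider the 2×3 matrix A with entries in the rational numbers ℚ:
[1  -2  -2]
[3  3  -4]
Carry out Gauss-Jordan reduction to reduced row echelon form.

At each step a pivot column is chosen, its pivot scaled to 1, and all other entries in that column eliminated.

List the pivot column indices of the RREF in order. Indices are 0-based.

pivot columns: 0, 1

pivot(0,0)=1: scale R0 → (1, -2, -2)
  clear (1,0): R1 −= (3)R0 → (0, 9, 2)
pivot(1,1)=9: scale R1 → (0, 1, 2/9)
  clear (0,1): R0 −= (-2)R1 → (1, 0, -14/9)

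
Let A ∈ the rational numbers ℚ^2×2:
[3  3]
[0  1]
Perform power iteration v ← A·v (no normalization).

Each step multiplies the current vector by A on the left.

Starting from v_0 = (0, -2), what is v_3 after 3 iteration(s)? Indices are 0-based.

v_3 = (-78, -2)

v_0 = (0, -2).
v_1 = A·v_0 = (-6, -2).
v_2 = A·v_1 = (-24, -2).
v_3 = A·v_2 = (-78, -2).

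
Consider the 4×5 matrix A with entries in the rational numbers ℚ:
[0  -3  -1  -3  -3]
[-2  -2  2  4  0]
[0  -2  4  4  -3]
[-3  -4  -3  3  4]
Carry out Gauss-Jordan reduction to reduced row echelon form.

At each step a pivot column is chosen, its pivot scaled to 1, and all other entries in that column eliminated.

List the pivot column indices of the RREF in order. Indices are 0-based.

[1] R0 <-> R1
[1] R0 /= -2  ⇒  (1, 1, -1, -2, 0)
     R3 -= -3·R0  ⇒  (0, -1, -6, -3, 4)
[2] R1 /= -3  ⇒  (0, 1, 1/3, 1, 1)
     R0 -= 1·R1  ⇒  (1, 0, -4/3, -3, -1)
     R2 -= -2·R1  ⇒  (0, 0, 14/3, 6, -1)
     R3 -= -1·R1  ⇒  (0, 0, -17/3, -2, 5)
[3] R2 /= 14/3  ⇒  (0, 0, 1, 9/7, -3/14)
     R0 -= -4/3·R2  ⇒  (1, 0, 0, -9/7, -9/7)
     R1 -= 1/3·R2  ⇒  (0, 1, 0, 4/7, 15/14)
     R3 -= -17/3·R2  ⇒  (0, 0, 0, 37/7, 53/14)
[4] R3 /= 37/7  ⇒  (0, 0, 0, 1, 53/74)
     R0 -= -9/7·R3  ⇒  (1, 0, 0, 0, -27/74)
     R1 -= 4/7·R3  ⇒  (0, 1, 0, 0, 49/74)
     R2 -= 9/7·R3  ⇒  (0, 0, 1, 0, -42/37)

pivot columns: 0, 1, 2, 3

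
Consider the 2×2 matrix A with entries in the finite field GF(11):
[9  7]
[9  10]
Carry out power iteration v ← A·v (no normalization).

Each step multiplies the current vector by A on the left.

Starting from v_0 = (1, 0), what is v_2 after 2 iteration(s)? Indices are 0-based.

v_2 = (1, 6)

v_0 = (1, 0).
v_1 = A·v_0 = (9, 9).
v_2 = A·v_1 = (1, 6).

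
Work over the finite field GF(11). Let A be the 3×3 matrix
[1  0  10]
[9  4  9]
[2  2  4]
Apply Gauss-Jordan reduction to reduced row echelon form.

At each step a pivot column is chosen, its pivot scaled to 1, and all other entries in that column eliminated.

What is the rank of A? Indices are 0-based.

rank = 3

pivot(0,0)=1: scale R0 → (1, 0, 10)
  clear (1,0): R1 −= (9)R0 → (0, 4, 7)
  clear (2,0): R2 −= (2)R0 → (0, 2, 6)
pivot(1,1)=4: scale R1 → (0, 1, 10)
  clear (2,1): R2 −= (2)R1 → (0, 0, 8)
pivot(2,2)=8: scale R2 → (0, 0, 1)
  clear (0,2): R0 −= (10)R2 → (1, 0, 0)
  clear (1,2): R1 −= (10)R2 → (0, 1, 0)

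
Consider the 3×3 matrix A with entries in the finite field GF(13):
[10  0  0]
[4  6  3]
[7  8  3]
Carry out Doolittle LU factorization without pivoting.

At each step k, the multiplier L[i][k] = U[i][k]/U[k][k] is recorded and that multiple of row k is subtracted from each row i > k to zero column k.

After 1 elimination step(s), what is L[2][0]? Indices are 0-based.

k=0: U[0][0]=10
  eliminate (1,0): mult=3, new row 1: (0, 6, 3); set L[1][0]=3
  eliminate (2,0): mult=2, new row 2: (0, 8, 3); set L[2][0]=2

L[2][0] = 2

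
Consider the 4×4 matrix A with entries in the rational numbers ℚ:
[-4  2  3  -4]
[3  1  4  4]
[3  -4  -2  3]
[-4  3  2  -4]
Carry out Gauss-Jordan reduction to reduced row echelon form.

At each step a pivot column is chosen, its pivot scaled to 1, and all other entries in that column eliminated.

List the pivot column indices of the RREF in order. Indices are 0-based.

pivot columns: 0, 1, 2, 3

[1] R0 /= -4  ⇒  (1, -1/2, -3/4, 1)
     R1 -= 3·R0  ⇒  (0, 5/2, 25/4, 1)
     R2 -= 3·R0  ⇒  (0, -5/2, 1/4, 0)
     R3 -= -4·R0  ⇒  (0, 1, -1, 0)
[2] R1 /= 5/2  ⇒  (0, 1, 5/2, 2/5)
     R0 -= -1/2·R1  ⇒  (1, 0, 1/2, 6/5)
     R2 -= -5/2·R1  ⇒  (0, 0, 13/2, 1)
     R3 -= 1·R1  ⇒  (0, 0, -7/2, -2/5)
[3] R2 /= 13/2  ⇒  (0, 0, 1, 2/13)
     R0 -= 1/2·R2  ⇒  (1, 0, 0, 73/65)
     R1 -= 5/2·R2  ⇒  (0, 1, 0, 1/65)
     R3 -= -7/2·R2  ⇒  (0, 0, 0, 9/65)
[4] R3 /= 9/65  ⇒  (0, 0, 0, 1)
     R0 -= 73/65·R3  ⇒  (1, 0, 0, 0)
     R1 -= 1/65·R3  ⇒  (0, 1, 0, 0)
     R2 -= 2/13·R3  ⇒  (0, 0, 1, 0)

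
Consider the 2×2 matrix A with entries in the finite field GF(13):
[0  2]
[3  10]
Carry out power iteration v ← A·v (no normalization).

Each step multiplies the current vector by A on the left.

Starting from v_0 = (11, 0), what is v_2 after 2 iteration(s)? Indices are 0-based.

v_0 = (11, 0).
v_1 = A·v_0 = (0, 7).
v_2 = A·v_1 = (1, 5).

v_2 = (1, 5)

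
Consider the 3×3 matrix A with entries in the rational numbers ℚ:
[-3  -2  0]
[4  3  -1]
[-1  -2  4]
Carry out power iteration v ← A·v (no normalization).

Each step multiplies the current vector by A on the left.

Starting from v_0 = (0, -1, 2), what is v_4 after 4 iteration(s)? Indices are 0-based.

v_4 = (100, -383, 1032)

v_0 = (0, -1, 2).
v_1 = A·v_0 = (2, -5, 10).
v_2 = A·v_1 = (4, -17, 48).
v_3 = A·v_2 = (22, -83, 222).
v_4 = A·v_3 = (100, -383, 1032).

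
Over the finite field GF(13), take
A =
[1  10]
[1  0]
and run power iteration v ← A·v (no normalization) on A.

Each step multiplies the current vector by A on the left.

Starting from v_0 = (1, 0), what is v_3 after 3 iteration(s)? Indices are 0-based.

v_3 = (8, 11)

v_0 = (1, 0).
v_1 = A·v_0 = (1, 1).
v_2 = A·v_1 = (11, 1).
v_3 = A·v_2 = (8, 11).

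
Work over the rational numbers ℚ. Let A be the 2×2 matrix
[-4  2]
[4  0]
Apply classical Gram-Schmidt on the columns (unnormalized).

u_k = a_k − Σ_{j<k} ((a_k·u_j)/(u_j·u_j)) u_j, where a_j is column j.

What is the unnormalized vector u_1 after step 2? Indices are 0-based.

Step 1: u_0 = a_0 = (-4, 4).
Step 2: u_1 = a_1 − (-1/4)·u_0 = (1, 1).

u_1 = (1, 1)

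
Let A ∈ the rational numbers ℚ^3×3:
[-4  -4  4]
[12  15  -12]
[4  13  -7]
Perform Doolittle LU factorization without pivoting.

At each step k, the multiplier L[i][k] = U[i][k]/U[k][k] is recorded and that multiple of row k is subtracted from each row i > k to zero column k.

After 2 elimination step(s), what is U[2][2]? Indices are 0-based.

U[2][2] = -3

k=0: U[0][0]=-4
  eliminate (1,0): mult=-3, new row 1: (0, 3, 0); set L[1][0]=-3
  eliminate (2,0): mult=-1, new row 2: (0, 9, -3); set L[2][0]=-1
k=1: U[1][1]=3
  eliminate (2,1): mult=3, new row 2: (0, 0, -3); set L[2][1]=3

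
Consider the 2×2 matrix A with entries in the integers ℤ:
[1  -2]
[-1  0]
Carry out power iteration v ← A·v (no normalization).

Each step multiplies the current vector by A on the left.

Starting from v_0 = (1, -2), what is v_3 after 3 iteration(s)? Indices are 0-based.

v_3 = (17, -7)

v_0 = (1, -2).
v_1 = A·v_0 = (5, -1).
v_2 = A·v_1 = (7, -5).
v_3 = A·v_2 = (17, -7).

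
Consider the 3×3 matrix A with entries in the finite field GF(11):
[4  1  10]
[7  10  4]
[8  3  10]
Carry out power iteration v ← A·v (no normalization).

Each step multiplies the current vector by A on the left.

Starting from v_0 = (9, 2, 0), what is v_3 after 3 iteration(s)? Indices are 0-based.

v_0 = (9, 2, 0).
v_1 = A·v_0 = (5, 6, 1).
v_2 = A·v_1 = (3, 0, 2).
v_3 = A·v_2 = (10, 7, 0).

v_3 = (10, 7, 0)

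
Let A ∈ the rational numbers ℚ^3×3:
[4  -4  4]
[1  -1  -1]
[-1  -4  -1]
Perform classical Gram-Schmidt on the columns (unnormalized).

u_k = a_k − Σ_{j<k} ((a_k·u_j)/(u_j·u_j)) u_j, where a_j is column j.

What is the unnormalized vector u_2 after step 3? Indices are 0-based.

u_2 = (8/17, -32/17, 0)

Step 1: u_0 = a_0 = (4, 1, -1).
Step 2: u_1 = a_1 − (-13/18)·u_0 = (-10/9, -5/18, -85/18).
Step 3: u_2 = a_2 − (8/9)·u_0 − (2/85)·u_1 = (8/17, -32/17, 0).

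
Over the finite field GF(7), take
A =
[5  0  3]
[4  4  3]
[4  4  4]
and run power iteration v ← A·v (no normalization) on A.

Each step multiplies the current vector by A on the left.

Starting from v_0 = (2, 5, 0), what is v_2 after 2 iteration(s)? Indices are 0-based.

v_0 = (2, 5, 0).
v_1 = A·v_0 = (3, 0, 0).
v_2 = A·v_1 = (1, 5, 5).

v_2 = (1, 5, 5)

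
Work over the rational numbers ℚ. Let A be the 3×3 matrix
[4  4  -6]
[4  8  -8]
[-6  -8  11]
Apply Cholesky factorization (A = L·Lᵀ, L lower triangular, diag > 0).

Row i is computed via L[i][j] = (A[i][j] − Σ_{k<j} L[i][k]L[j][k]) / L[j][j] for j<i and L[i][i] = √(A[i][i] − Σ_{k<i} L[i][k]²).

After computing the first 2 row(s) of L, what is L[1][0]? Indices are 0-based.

Step 1: L[0][0] = √(4) = 2.
  L[1][0] = (4) / L[0][0] = 2.
Step 2: L[1][1] = √(4) = 2.

L[1][0] = 2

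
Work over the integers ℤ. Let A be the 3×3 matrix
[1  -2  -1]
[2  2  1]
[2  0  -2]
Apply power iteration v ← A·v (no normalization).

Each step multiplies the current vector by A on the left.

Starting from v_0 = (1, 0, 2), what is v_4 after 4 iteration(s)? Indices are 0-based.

v_0 = (1, 0, 2).
v_1 = A·v_0 = (-1, 4, -2).
v_2 = A·v_1 = (-7, 4, 2).
v_3 = A·v_2 = (-17, -4, -18).
v_4 = A·v_3 = (9, -60, 2).

v_4 = (9, -60, 2)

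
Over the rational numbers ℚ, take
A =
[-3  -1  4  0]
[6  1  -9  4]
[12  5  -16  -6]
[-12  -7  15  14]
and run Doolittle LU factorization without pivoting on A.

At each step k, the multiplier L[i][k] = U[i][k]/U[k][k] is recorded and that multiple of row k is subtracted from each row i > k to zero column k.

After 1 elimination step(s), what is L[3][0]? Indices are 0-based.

[col 0] pivot -3
  R1 -= -2*R0 → (0, -1, -1, 4)  (L[1][0] := -2)
  R2 -= -4*R0 → (0, 1, 0, -6)  (L[2][0] := -4)
  R3 -= 4*R0 → (0, -3, -1, 14)  (L[3][0] := 4)

L[3][0] = 4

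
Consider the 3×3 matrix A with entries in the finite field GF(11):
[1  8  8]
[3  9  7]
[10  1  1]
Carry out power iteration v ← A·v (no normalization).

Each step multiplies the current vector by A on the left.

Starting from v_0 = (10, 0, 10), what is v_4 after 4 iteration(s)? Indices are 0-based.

v_0 = (10, 0, 10).
v_1 = A·v_0 = (2, 1, 0).
v_2 = A·v_1 = (10, 4, 10).
v_3 = A·v_2 = (1, 4, 4).
v_4 = A·v_3 = (10, 1, 7).

v_4 = (10, 1, 7)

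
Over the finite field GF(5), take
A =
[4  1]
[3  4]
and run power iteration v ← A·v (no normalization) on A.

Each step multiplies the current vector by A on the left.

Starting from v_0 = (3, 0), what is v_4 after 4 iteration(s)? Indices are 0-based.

v_0 = (3, 0).
v_1 = A·v_0 = (2, 4).
v_2 = A·v_1 = (2, 2).
v_3 = A·v_2 = (0, 4).
v_4 = A·v_3 = (4, 1).

v_4 = (4, 1)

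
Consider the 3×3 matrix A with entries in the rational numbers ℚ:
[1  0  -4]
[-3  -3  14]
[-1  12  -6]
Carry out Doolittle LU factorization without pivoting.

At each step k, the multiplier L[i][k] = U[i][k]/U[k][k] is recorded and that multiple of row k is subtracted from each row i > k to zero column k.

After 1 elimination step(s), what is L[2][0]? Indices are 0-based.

[col 0] pivot 1
  R1 -= -3*R0 → (0, -3, 2)  (L[1][0] := -3)
  R2 -= -1*R0 → (0, 12, -10)  (L[2][0] := -1)

L[2][0] = -1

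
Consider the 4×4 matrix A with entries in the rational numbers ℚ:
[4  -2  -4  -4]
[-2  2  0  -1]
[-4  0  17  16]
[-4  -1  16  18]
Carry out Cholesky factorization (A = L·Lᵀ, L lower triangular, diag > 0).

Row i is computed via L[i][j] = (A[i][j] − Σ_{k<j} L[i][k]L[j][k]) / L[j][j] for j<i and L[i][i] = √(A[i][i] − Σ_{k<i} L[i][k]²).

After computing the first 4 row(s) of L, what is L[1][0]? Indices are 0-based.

L[1][0] = -1

Step 1: L[0][0] = √(4) = 2.
  L[1][0] = (-2) / L[0][0] = -1.
Step 2: L[1][1] = √(1) = 1.
  L[2][0] = (-4) / L[0][0] = -2.
  L[2][1] = (-2) / L[1][1] = -2.
Step 3: L[2][2] = √(9) = 3.
  L[3][0] = (-4) / L[0][0] = -2.
  L[3][1] = (-3) / L[1][1] = -3.
  L[3][2] = (6) / L[2][2] = 2.
Step 4: L[3][3] = √(1) = 1.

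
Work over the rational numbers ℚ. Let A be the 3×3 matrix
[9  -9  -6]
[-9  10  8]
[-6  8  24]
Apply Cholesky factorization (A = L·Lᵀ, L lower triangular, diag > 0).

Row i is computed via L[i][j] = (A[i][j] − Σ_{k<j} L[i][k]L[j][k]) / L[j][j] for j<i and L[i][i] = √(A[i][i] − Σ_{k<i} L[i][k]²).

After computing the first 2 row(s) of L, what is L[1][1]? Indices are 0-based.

L[1][1] = 1

Step 1: L[0][0] = √(9) = 3.
  L[1][0] = (-9) / L[0][0] = -3.
Step 2: L[1][1] = √(1) = 1.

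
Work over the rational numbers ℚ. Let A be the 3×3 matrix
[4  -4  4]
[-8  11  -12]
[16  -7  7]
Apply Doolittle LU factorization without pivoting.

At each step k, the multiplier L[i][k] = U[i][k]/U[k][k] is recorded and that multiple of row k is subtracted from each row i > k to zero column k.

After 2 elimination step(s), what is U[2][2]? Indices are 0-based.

k=0: U[0][0]=4
  eliminate (1,0): mult=-2, new row 1: (0, 3, -4); set L[1][0]=-2
  eliminate (2,0): mult=4, new row 2: (0, 9, -9); set L[2][0]=4
k=1: U[1][1]=3
  eliminate (2,1): mult=3, new row 2: (0, 0, 3); set L[2][1]=3

U[2][2] = 3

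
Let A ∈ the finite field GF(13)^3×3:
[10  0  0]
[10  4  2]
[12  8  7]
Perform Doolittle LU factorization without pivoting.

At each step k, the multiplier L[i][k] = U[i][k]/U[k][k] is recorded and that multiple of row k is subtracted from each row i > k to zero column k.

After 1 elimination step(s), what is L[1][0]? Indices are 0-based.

L[1][0] = 1

Step 1: pivot at (0,0) is 10.
  row1 ← row1 − (1)·row0  ⇒  L[1][0]=1, U row1=(0, 4, 2)
  row2 ← row2 − (9)·row0  ⇒  L[2][0]=9, U row2=(0, 8, 7)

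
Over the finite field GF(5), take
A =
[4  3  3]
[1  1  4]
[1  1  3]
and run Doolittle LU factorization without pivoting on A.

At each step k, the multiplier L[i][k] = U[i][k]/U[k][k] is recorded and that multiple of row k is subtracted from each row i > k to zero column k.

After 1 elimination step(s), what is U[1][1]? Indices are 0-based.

U[1][1] = 4

[col 0] pivot 4
  R1 -= 4*R0 → (0, 4, 2)  (L[1][0] := 4)
  R2 -= 4*R0 → (0, 4, 1)  (L[2][0] := 4)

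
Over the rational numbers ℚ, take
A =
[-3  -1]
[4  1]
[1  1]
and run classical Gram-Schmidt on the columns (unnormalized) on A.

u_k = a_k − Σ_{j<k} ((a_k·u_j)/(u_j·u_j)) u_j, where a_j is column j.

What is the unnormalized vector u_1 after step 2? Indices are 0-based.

Step 1: u_0 = a_0 = (-3, 4, 1).
Step 2: u_1 = a_1 − (4/13)·u_0 = (-1/13, -3/13, 9/13).

u_1 = (-1/13, -3/13, 9/13)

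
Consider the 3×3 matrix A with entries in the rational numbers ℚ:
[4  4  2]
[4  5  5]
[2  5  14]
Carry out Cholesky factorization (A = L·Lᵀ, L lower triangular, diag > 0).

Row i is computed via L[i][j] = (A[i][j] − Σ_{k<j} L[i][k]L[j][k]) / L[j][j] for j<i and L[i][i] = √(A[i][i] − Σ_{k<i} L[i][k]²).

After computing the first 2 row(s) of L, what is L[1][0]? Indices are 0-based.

L[1][0] = 2

Step 1: L[0][0] = √(4) = 2.
  L[1][0] = (4) / L[0][0] = 2.
Step 2: L[1][1] = √(1) = 1.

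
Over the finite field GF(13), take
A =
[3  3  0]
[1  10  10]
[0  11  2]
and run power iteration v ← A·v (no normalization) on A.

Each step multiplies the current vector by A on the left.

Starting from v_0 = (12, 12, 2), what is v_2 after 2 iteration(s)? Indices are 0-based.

v_2 = (9, 1, 7)

v_0 = (12, 12, 2).
v_1 = A·v_0 = (7, 9, 6).
v_2 = A·v_1 = (9, 1, 7).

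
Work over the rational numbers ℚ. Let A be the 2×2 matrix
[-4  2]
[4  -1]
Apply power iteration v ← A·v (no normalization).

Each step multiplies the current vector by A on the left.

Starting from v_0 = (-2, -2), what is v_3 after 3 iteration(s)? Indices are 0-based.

v_0 = (-2, -2).
v_1 = A·v_0 = (4, -6).
v_2 = A·v_1 = (-28, 22).
v_3 = A·v_2 = (156, -134).

v_3 = (156, -134)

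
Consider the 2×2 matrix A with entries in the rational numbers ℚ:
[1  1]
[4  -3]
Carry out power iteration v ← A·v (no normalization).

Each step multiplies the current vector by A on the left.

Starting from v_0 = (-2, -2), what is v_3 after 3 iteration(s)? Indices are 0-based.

v_3 = (-16, 6)

v_0 = (-2, -2).
v_1 = A·v_0 = (-4, -2).
v_2 = A·v_1 = (-6, -10).
v_3 = A·v_2 = (-16, 6).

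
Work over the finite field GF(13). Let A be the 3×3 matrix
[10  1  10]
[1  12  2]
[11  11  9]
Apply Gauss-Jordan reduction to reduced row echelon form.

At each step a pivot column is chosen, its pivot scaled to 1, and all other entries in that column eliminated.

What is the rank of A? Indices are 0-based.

step 1: normalize row 0 (÷10) = (1, 4, 1)
  row 1: subtract 1×row0 = (0, 8, 1)
  row 2: subtract 11×row0 = (0, 6, 11)
step 2: normalize row 1 (÷8) = (0, 1, 5)
  row 0: subtract 4×row1 = (1, 0, 7)
  row 2: subtract 6×row1 = (0, 0, 7)
step 3: normalize row 2 (÷7) = (0, 0, 1)
  row 0: subtract 7×row2 = (1, 0, 0)
  row 1: subtract 5×row2 = (0, 1, 0)

rank = 3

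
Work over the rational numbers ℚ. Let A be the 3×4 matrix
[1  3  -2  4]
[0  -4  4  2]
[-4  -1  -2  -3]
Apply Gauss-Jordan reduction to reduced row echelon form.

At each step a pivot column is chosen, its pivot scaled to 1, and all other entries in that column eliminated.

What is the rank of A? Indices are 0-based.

step 1: normalize row 0 (÷1) = (1, 3, -2, 4)
  row 2: subtract -4×row0 = (0, 11, -10, 13)
step 2: normalize row 1 (÷-4) = (0, 1, -1, -1/2)
  row 0: subtract 3×row1 = (1, 0, 1, 11/2)
  row 2: subtract 11×row1 = (0, 0, 1, 37/2)
step 3: normalize row 2 (÷1) = (0, 0, 1, 37/2)
  row 0: subtract 1×row2 = (1, 0, 0, -13)
  row 1: subtract -1×row2 = (0, 1, 0, 18)

rank = 3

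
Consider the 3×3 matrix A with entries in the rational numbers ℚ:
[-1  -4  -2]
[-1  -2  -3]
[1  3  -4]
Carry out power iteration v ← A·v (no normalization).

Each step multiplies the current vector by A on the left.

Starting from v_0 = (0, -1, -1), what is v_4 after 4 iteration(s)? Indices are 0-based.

v_4 = (176, 359, 727)

v_0 = (0, -1, -1).
v_1 = A·v_0 = (6, 5, 1).
v_2 = A·v_1 = (-28, -19, 17).
v_3 = A·v_2 = (70, 15, -153).
v_4 = A·v_3 = (176, 359, 727).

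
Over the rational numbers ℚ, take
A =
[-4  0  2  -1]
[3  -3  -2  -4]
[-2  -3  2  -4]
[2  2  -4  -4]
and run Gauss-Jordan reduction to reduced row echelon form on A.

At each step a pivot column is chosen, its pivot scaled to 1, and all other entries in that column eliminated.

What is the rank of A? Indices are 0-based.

step 1: normalize row 0 (÷-4) = (1, 0, -1/2, 1/4)
  row 1: subtract 3×row0 = (0, -3, -1/2, -19/4)
  row 2: subtract -2×row0 = (0, -3, 1, -7/2)
  row 3: subtract 2×row0 = (0, 2, -3, -9/2)
step 2: normalize row 1 (÷-3) = (0, 1, 1/6, 19/12)
  row 2: subtract -3×row1 = (0, 0, 3/2, 5/4)
  row 3: subtract 2×row1 = (0, 0, -10/3, -23/3)
step 3: normalize row 2 (÷3/2) = (0, 0, 1, 5/6)
  row 0: subtract -1/2×row2 = (1, 0, 0, 2/3)
  row 1: subtract 1/6×row2 = (0, 1, 0, 13/9)
  row 3: subtract -10/3×row2 = (0, 0, 0, -44/9)
step 4: normalize row 3 (÷-44/9) = (0, 0, 0, 1)
  row 0: subtract 2/3×row3 = (1, 0, 0, 0)
  row 1: subtract 13/9×row3 = (0, 1, 0, 0)
  row 2: subtract 5/6×row3 = (0, 0, 1, 0)

rank = 4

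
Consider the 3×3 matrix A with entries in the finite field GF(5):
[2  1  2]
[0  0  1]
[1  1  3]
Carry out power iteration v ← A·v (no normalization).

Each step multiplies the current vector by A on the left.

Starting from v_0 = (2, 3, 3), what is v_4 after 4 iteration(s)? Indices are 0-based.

v_0 = (2, 3, 3).
v_1 = A·v_0 = (3, 3, 4).
v_2 = A·v_1 = (2, 4, 3).
v_3 = A·v_2 = (4, 3, 0).
v_4 = A·v_3 = (1, 0, 2).

v_4 = (1, 0, 2)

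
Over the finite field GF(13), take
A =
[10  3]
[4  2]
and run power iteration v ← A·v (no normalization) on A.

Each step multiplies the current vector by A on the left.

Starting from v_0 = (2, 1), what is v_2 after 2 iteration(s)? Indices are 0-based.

v_2 = (0, 8)

v_0 = (2, 1).
v_1 = A·v_0 = (10, 10).
v_2 = A·v_1 = (0, 8).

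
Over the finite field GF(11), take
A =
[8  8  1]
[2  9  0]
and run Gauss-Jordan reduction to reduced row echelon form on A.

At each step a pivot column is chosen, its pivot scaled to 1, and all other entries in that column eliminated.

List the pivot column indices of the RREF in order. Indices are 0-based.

pivot columns: 0, 1

[1] R0 /= 8  ⇒  (1, 1, 7)
     R1 -= 2·R0  ⇒  (0, 7, 8)
[2] R1 /= 7  ⇒  (0, 1, 9)
     R0 -= 1·R1  ⇒  (1, 0, 9)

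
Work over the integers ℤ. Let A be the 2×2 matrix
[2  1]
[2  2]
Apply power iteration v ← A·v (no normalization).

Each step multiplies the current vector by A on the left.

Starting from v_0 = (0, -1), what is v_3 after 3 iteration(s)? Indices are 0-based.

v_0 = (0, -1).
v_1 = A·v_0 = (-1, -2).
v_2 = A·v_1 = (-4, -6).
v_3 = A·v_2 = (-14, -20).

v_3 = (-14, -20)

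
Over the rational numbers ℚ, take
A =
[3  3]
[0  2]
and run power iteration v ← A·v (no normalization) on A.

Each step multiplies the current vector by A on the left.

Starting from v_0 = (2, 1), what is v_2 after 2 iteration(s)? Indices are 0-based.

v_0 = (2, 1).
v_1 = A·v_0 = (9, 2).
v_2 = A·v_1 = (33, 4).

v_2 = (33, 4)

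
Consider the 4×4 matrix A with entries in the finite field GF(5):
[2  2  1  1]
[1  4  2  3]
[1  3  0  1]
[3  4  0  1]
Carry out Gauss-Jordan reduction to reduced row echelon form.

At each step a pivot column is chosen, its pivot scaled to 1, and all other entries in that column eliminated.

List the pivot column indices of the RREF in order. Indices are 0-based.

pivot columns: 0, 1, 2, 3

pivot(0,0)=2: scale R0 → (1, 1, 3, 3)
  clear (1,0): R1 −= (1)R0 → (0, 3, 4, 0)
  clear (2,0): R2 −= (1)R0 → (0, 2, 2, 3)
  clear (3,0): R3 −= (3)R0 → (0, 1, 1, 2)
pivot(1,1)=3: scale R1 → (0, 1, 3, 0)
  clear (0,1): R0 −= (1)R1 → (1, 0, 0, 3)
  clear (2,1): R2 −= (2)R1 → (0, 0, 1, 3)
  clear (3,1): R3 −= (1)R1 → (0, 0, 3, 2)
pivot(2,2)=1: scale R2 → (0, 0, 1, 3)
  clear (1,2): R1 −= (3)R2 → (0, 1, 0, 1)
  clear (3,2): R3 −= (3)R2 → (0, 0, 0, 3)
pivot(3,3)=3: scale R3 → (0, 0, 0, 1)
  clear (0,3): R0 −= (3)R3 → (1, 0, 0, 0)
  clear (1,3): R1 −= (1)R3 → (0, 1, 0, 0)
  clear (2,3): R2 −= (3)R3 → (0, 0, 1, 0)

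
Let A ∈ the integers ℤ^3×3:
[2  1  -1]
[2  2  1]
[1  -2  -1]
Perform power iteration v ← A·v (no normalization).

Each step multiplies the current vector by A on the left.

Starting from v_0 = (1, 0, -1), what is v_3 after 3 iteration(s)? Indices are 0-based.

v_3 = (21, 29, -14)

v_0 = (1, 0, -1).
v_1 = A·v_0 = (3, 1, 2).
v_2 = A·v_1 = (5, 10, -1).
v_3 = A·v_2 = (21, 29, -14).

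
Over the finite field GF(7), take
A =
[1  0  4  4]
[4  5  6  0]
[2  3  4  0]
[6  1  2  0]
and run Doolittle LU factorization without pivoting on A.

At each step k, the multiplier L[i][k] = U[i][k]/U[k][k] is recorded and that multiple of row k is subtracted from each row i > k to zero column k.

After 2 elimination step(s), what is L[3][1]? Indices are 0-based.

L[3][1] = 3

Step 1: pivot at (0,0) is 1.
  row1 ← row1 − (4)·row0  ⇒  L[1][0]=4, U row1=(0, 5, 4, 5)
  row2 ← row2 − (2)·row0  ⇒  L[2][0]=2, U row2=(0, 3, 3, 6)
  row3 ← row3 − (6)·row0  ⇒  L[3][0]=6, U row3=(0, 1, 6, 4)
Step 2: pivot at (1,1) is 5.
  row2 ← row2 − (2)·row1  ⇒  L[2][1]=2, U row2=(0, 0, 2, 3)
  row3 ← row3 − (3)·row1  ⇒  L[3][1]=3, U row3=(0, 0, 1, 3)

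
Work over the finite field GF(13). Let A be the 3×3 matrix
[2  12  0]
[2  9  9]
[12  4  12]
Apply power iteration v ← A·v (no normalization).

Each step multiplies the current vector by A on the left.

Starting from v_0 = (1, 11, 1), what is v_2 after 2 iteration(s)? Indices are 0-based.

v_0 = (1, 11, 1).
v_1 = A·v_0 = (4, 6, 3).
v_2 = A·v_1 = (2, 11, 4).

v_2 = (2, 11, 4)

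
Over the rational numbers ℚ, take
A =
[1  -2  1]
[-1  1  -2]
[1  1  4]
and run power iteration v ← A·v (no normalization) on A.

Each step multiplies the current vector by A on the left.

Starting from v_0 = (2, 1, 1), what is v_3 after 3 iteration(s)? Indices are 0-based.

v_0 = (2, 1, 1).
v_1 = A·v_0 = (1, -3, 7).
v_2 = A·v_1 = (14, -18, 26).
v_3 = A·v_2 = (76, -84, 100).

v_3 = (76, -84, 100)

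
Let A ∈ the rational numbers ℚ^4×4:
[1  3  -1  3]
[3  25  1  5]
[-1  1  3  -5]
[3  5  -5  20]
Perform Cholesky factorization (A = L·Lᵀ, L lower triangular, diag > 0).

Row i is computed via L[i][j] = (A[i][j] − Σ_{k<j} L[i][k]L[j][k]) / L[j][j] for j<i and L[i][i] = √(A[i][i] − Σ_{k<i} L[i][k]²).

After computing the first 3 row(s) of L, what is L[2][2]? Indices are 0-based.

Step 1: L[0][0] = √(1) = 1.
  L[1][0] = (3) / L[0][0] = 3.
Step 2: L[1][1] = √(16) = 4.
  L[2][0] = (-1) / L[0][0] = -1.
  L[2][1] = (4) / L[1][1] = 1.
Step 3: L[2][2] = √(1) = 1.

L[2][2] = 1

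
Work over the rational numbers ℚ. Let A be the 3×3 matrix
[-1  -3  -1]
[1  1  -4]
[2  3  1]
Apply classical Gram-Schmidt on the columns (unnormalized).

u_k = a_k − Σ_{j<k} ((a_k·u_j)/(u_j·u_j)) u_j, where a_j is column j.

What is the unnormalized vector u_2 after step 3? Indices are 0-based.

u_2 = (13/14, -39/14, 13/7)

Step 1: u_0 = a_0 = (-1, 1, 2).
Step 2: u_1 = a_1 − (5/3)·u_0 = (-4/3, -2/3, -1/3).
Step 3: u_2 = a_2 − (-1/6)·u_0 − (11/7)·u_1 = (13/14, -39/14, 13/7).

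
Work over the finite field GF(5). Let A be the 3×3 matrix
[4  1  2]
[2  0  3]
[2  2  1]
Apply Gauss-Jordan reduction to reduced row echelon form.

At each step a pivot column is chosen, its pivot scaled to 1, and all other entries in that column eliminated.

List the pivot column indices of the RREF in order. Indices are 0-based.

[1] R0 /= 4  ⇒  (1, 4, 3)
     R1 -= 2·R0  ⇒  (0, 2, 2)
     R2 -= 2·R0  ⇒  (0, 4, 0)
[2] R1 /= 2  ⇒  (0, 1, 1)
     R0 -= 4·R1  ⇒  (1, 0, 4)
     R2 -= 4·R1  ⇒  (0, 0, 1)
[3] R2 /= 1  ⇒  (0, 0, 1)
     R0 -= 4·R2  ⇒  (1, 0, 0)
     R1 -= 1·R2  ⇒  (0, 1, 0)

pivot columns: 0, 1, 2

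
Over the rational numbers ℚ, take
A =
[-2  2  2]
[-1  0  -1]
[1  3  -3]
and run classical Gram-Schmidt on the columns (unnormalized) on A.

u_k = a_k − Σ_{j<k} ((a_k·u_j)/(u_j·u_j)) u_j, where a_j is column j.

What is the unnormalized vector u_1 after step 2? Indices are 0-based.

Step 1: u_0 = a_0 = (-2, -1, 1).
Step 2: u_1 = a_1 − (-1/6)·u_0 = (5/3, -1/6, 19/6).

u_1 = (5/3, -1/6, 19/6)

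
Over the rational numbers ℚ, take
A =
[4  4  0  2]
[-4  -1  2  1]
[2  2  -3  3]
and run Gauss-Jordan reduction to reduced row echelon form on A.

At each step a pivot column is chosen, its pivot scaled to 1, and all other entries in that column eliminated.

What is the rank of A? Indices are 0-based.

rank = 3

step 1: normalize row 0 (÷4) = (1, 1, 0, 1/2)
  row 1: subtract -4×row0 = (0, 3, 2, 3)
  row 2: subtract 2×row0 = (0, 0, -3, 2)
step 2: normalize row 1 (÷3) = (0, 1, 2/3, 1)
  row 0: subtract 1×row1 = (1, 0, -2/3, -1/2)
step 3: normalize row 2 (÷-3) = (0, 0, 1, -2/3)
  row 0: subtract -2/3×row2 = (1, 0, 0, -17/18)
  row 1: subtract 2/3×row2 = (0, 1, 0, 13/9)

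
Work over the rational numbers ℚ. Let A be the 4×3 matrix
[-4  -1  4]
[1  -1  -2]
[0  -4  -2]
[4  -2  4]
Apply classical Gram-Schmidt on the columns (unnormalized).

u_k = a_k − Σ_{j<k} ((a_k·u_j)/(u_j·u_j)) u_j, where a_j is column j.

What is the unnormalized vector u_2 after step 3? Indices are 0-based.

Step 1: u_0 = a_0 = (-4, 1, 0, 4).
Step 2: u_1 = a_1 − (-5/33)·u_0 = (-53/33, -28/33, -4, -46/33).
Step 3: u_2 = a_2 − (-2/33)·u_0 − (-76/701)·u_1 = (2512/701, -1424/701, -1706/701, 2868/701).

u_2 = (2512/701, -1424/701, -1706/701, 2868/701)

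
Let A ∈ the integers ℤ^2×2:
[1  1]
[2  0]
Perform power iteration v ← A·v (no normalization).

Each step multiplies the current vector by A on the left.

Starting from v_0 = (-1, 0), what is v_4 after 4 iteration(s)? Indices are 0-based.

v_4 = (-11, -10)

v_0 = (-1, 0).
v_1 = A·v_0 = (-1, -2).
v_2 = A·v_1 = (-3, -2).
v_3 = A·v_2 = (-5, -6).
v_4 = A·v_3 = (-11, -10).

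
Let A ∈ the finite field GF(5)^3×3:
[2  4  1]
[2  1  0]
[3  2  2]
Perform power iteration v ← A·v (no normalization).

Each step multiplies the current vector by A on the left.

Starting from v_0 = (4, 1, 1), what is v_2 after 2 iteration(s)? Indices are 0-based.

v_0 = (4, 1, 1).
v_1 = A·v_0 = (3, 4, 1).
v_2 = A·v_1 = (3, 0, 4).

v_2 = (3, 0, 4)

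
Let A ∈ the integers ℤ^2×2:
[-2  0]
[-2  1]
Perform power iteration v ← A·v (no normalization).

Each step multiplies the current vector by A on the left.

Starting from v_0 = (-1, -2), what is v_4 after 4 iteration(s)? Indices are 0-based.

v_4 = (-16, -12)

v_0 = (-1, -2).
v_1 = A·v_0 = (2, 0).
v_2 = A·v_1 = (-4, -4).
v_3 = A·v_2 = (8, 4).
v_4 = A·v_3 = (-16, -12).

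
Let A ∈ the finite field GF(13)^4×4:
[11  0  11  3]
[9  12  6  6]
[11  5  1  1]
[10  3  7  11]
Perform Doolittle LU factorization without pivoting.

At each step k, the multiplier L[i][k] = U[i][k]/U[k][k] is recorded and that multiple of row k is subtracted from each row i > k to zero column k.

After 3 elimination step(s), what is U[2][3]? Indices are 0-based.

U[2][3] = 11

Step 1: pivot at (0,0) is 11.
  row1 ← row1 − (2)·row0  ⇒  L[1][0]=2, U row1=(0, 12, 10, 0)
  row2 ← row2 − (1)·row0  ⇒  L[2][0]=1, U row2=(0, 5, 3, 11)
  row3 ← row3 − (8)·row0  ⇒  L[3][0]=8, U row3=(0, 3, 10, 0)
Step 2: pivot at (1,1) is 12.
  row2 ← row2 − (8)·row1  ⇒  L[2][1]=8, U row2=(0, 0, 1, 11)
  row3 ← row3 − (10)·row1  ⇒  L[3][1]=10, U row3=(0, 0, 1, 0)
Step 3: pivot at (2,2) is 1.
  row3 ← row3 − (1)·row2  ⇒  L[3][2]=1, U row3=(0, 0, 0, 2)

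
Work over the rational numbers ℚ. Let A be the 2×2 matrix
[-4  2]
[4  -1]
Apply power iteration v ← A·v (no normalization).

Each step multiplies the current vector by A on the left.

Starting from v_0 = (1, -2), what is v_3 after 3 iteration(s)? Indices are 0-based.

v_0 = (1, -2).
v_1 = A·v_0 = (-8, 6).
v_2 = A·v_1 = (44, -38).
v_3 = A·v_2 = (-252, 214).

v_3 = (-252, 214)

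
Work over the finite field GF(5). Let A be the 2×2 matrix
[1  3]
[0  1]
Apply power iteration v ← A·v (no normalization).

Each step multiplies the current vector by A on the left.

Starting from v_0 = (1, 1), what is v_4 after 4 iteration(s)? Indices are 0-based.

v_0 = (1, 1).
v_1 = A·v_0 = (4, 1).
v_2 = A·v_1 = (2, 1).
v_3 = A·v_2 = (0, 1).
v_4 = A·v_3 = (3, 1).

v_4 = (3, 1)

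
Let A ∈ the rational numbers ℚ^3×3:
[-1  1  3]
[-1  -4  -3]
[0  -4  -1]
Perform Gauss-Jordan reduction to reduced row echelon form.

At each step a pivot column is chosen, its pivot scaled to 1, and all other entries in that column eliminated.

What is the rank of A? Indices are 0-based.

rank = 3

pivot(0,0)=-1: scale R0 → (1, -1, -3)
  clear (1,0): R1 −= (-1)R0 → (0, -5, -6)
pivot(1,1)=-5: scale R1 → (0, 1, 6/5)
  clear (0,1): R0 −= (-1)R1 → (1, 0, -9/5)
  clear (2,1): R2 −= (-4)R1 → (0, 0, 19/5)
pivot(2,2)=19/5: scale R2 → (0, 0, 1)
  clear (0,2): R0 −= (-9/5)R2 → (1, 0, 0)
  clear (1,2): R1 −= (6/5)R2 → (0, 1, 0)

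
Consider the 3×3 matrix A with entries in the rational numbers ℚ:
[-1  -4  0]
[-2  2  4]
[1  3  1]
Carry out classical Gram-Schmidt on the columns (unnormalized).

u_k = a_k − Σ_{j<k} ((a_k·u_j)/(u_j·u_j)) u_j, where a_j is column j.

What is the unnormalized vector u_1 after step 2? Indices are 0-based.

u_1 = (-7/2, 3, 5/2)

Step 1: u_0 = a_0 = (-1, -2, 1).
Step 2: u_1 = a_1 − (1/2)·u_0 = (-7/2, 3, 5/2).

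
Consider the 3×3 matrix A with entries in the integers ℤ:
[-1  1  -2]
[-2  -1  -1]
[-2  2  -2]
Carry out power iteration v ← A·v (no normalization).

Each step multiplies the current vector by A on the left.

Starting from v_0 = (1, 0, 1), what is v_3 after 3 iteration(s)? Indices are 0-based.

v_0 = (1, 0, 1).
v_1 = A·v_0 = (-3, -3, -4).
v_2 = A·v_1 = (8, 13, 8).
v_3 = A·v_2 = (-11, -37, -6).

v_3 = (-11, -37, -6)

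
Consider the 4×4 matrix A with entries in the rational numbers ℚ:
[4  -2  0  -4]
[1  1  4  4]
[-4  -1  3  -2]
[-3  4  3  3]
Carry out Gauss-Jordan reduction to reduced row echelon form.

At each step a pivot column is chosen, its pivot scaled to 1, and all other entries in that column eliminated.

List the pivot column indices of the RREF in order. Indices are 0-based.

pivot columns: 0, 1, 2, 3

pivot(0,0)=4: scale R0 → (1, -1/2, 0, -1)
  clear (1,0): R1 −= (1)R0 → (0, 3/2, 4, 5)
  clear (2,0): R2 −= (-4)R0 → (0, -3, 3, -6)
  clear (3,0): R3 −= (-3)R0 → (0, 5/2, 3, 0)
pivot(1,1)=3/2: scale R1 → (0, 1, 8/3, 10/3)
  clear (0,1): R0 −= (-1/2)R1 → (1, 0, 4/3, 2/3)
  clear (2,1): R2 −= (-3)R1 → (0, 0, 11, 4)
  clear (3,1): R3 −= (5/2)R1 → (0, 0, -11/3, -25/3)
pivot(2,2)=11: scale R2 → (0, 0, 1, 4/11)
  clear (0,2): R0 −= (4/3)R2 → (1, 0, 0, 2/11)
  clear (1,2): R1 −= (8/3)R2 → (0, 1, 0, 26/11)
  clear (3,2): R3 −= (-11/3)R2 → (0, 0, 0, -7)
pivot(3,3)=-7: scale R3 → (0, 0, 0, 1)
  clear (0,3): R0 −= (2/11)R3 → (1, 0, 0, 0)
  clear (1,3): R1 −= (26/11)R3 → (0, 1, 0, 0)
  clear (2,3): R2 −= (4/11)R3 → (0, 0, 1, 0)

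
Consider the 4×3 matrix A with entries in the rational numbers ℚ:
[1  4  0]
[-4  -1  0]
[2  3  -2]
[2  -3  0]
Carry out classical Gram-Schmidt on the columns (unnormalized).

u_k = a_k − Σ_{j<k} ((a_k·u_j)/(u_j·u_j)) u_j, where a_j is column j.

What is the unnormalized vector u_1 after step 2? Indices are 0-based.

u_1 = (92/25, 7/25, 59/25, -91/25)

Step 1: u_0 = a_0 = (1, -4, 2, 2).
Step 2: u_1 = a_1 − (8/25)·u_0 = (92/25, 7/25, 59/25, -91/25).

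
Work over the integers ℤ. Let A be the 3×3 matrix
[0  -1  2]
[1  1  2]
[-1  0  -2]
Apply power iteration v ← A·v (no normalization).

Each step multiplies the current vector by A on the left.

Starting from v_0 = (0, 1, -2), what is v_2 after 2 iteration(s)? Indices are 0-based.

v_2 = (11, 0, -3)

v_0 = (0, 1, -2).
v_1 = A·v_0 = (-5, -3, 4).
v_2 = A·v_1 = (11, 0, -3).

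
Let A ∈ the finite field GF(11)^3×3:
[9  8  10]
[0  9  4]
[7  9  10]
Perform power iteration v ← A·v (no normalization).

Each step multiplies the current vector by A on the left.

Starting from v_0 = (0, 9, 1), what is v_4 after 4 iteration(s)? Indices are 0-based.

v_0 = (0, 9, 1).
v_1 = A·v_0 = (5, 8, 3).
v_2 = A·v_1 = (7, 7, 5).
v_3 = A·v_2 = (4, 6, 8).
v_4 = A·v_3 = (10, 9, 8).

v_4 = (10, 9, 8)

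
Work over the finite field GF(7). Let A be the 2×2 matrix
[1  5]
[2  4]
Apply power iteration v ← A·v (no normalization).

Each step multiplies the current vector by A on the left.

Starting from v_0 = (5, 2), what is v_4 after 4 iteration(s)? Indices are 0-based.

v_0 = (5, 2).
v_1 = A·v_0 = (1, 4).
v_2 = A·v_1 = (0, 4).
v_3 = A·v_2 = (6, 2).
v_4 = A·v_3 = (2, 6).

v_4 = (2, 6)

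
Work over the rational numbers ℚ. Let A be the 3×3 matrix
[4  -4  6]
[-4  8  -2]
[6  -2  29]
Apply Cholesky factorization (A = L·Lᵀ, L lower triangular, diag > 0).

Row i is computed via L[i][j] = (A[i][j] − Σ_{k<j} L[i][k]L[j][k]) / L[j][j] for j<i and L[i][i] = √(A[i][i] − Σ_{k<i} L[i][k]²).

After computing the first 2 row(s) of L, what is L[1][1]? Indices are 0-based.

Step 1: L[0][0] = √(4) = 2.
  L[1][0] = (-4) / L[0][0] = -2.
Step 2: L[1][1] = √(4) = 2.

L[1][1] = 2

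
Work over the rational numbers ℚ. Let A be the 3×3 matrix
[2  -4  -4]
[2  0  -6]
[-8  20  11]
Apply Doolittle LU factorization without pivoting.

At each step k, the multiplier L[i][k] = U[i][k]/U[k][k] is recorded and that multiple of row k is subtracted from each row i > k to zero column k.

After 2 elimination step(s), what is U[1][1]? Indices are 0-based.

k=0: U[0][0]=2
  eliminate (1,0): mult=1, new row 1: (0, 4, -2); set L[1][0]=1
  eliminate (2,0): mult=-4, new row 2: (0, 4, -5); set L[2][0]=-4
k=1: U[1][1]=4
  eliminate (2,1): mult=1, new row 2: (0, 0, -3); set L[2][1]=1

U[1][1] = 4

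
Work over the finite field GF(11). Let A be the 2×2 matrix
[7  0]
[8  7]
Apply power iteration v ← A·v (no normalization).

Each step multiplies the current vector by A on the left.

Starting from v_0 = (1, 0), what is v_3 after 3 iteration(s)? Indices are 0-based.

v_0 = (1, 0).
v_1 = A·v_0 = (7, 8).
v_2 = A·v_1 = (5, 2).
v_3 = A·v_2 = (2, 10).

v_3 = (2, 10)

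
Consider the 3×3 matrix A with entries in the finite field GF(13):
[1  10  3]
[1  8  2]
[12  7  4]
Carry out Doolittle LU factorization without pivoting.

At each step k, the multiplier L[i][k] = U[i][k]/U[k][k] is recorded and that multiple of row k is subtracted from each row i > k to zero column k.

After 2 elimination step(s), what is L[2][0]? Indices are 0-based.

Step 1: pivot at (0,0) is 1.
  row1 ← row1 − (1)·row0  ⇒  L[1][0]=1, U row1=(0, 11, 12)
  row2 ← row2 − (12)·row0  ⇒  L[2][0]=12, U row2=(0, 4, 7)
Step 2: pivot at (1,1) is 11.
  row2 ← row2 − (11)·row1  ⇒  L[2][1]=11, U row2=(0, 0, 5)

L[2][0] = 12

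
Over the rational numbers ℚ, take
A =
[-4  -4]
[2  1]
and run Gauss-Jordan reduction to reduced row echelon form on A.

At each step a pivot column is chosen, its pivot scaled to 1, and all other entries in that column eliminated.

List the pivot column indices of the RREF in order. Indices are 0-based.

pivot columns: 0, 1

pivot(0,0)=-4: scale R0 → (1, 1)
  clear (1,0): R1 −= (2)R0 → (0, -1)
pivot(1,1)=-1: scale R1 → (0, 1)
  clear (0,1): R0 −= (1)R1 → (1, 0)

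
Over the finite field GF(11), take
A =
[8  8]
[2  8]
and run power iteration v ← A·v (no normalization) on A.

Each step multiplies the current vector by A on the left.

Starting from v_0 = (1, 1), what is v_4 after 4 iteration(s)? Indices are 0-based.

v_0 = (1, 1).
v_1 = A·v_0 = (5, 10).
v_2 = A·v_1 = (10, 2).
v_3 = A·v_2 = (8, 3).
v_4 = A·v_3 = (0, 7).

v_4 = (0, 7)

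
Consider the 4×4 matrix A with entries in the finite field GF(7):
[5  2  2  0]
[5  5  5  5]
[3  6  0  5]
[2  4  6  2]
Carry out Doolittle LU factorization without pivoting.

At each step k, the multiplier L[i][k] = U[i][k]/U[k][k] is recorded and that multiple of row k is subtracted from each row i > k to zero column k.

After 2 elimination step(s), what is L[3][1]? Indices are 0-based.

L[3][1] = 2

Step 1: pivot at (0,0) is 5.
  row1 ← row1 − (1)·row0  ⇒  L[1][0]=1, U row1=(0, 3, 3, 5)
  row2 ← row2 − (2)·row0  ⇒  L[2][0]=2, U row2=(0, 2, 3, 5)
  row3 ← row3 − (6)·row0  ⇒  L[3][0]=6, U row3=(0, 6, 1, 2)
Step 2: pivot at (1,1) is 3.
  row2 ← row2 − (3)·row1  ⇒  L[2][1]=3, U row2=(0, 0, 1, 4)
  row3 ← row3 − (2)·row1  ⇒  L[3][1]=2, U row3=(0, 0, 2, 6)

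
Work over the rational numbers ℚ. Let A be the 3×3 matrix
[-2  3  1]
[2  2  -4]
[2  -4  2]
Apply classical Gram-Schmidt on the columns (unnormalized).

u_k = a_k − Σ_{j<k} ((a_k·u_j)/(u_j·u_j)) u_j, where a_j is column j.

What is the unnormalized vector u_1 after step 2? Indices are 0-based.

u_1 = (4/3, 11/3, -7/3)

Step 1: u_0 = a_0 = (-2, 2, 2).
Step 2: u_1 = a_1 − (-5/6)·u_0 = (4/3, 11/3, -7/3).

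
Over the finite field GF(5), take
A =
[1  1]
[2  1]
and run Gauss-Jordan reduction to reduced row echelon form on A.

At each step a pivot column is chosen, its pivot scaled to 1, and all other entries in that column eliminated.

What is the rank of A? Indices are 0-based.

rank = 2

step 1: normalize row 0 (÷1) = (1, 1)
  row 1: subtract 2×row0 = (0, 4)
step 2: normalize row 1 (÷4) = (0, 1)
  row 0: subtract 1×row1 = (1, 0)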